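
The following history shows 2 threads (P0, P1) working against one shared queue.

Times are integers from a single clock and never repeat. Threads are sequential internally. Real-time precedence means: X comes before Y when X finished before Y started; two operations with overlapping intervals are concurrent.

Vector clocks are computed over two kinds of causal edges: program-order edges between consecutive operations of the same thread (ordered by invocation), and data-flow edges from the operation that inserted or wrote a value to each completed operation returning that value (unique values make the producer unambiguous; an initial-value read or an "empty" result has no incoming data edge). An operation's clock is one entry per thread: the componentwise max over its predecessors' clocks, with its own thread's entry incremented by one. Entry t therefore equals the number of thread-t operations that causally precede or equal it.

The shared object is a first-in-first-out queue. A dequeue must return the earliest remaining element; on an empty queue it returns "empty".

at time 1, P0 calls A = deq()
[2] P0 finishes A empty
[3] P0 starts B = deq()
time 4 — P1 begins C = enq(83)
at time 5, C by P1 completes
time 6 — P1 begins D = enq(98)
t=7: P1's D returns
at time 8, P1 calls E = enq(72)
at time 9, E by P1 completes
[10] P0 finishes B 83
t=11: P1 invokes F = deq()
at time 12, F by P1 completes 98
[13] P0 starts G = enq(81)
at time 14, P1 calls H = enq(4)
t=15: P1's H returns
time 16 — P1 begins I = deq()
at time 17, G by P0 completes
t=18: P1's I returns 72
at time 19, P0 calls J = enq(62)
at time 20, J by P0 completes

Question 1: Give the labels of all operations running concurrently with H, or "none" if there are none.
overlap test against H [14,15]: concurrent iff the interval meets 14..15
A [1,2]: before
B [3,10]: before
C [4,5]: before
D [6,7]: before
E [8,9]: before
F [11,12]: before
G [13,17]: concurrent
I [16,18]: after
J [19,20]: after

G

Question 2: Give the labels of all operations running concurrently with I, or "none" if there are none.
I spans [16,18]; an op avoiding the whole window 16..18 is ordered, any other is concurrent
A [1,2]: before
B [3,10]: before
C [4,5]: before
D [6,7]: before
E [8,9]: before
F [11,12]: before
G [13,17]: concurrent
H [14,15]: before
J [19,20]: after

G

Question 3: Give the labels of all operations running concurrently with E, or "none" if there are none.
E spans [8,9]: anything still running between times 8 and 9 counts as concurrent
A [1,2]: before
B [3,10]: concurrent
C [4,5]: before
D [6,7]: before
F [11,12]: after
G [13,17]: after
H [14,15]: after
I [16,18]: after
J [19,20]: after

B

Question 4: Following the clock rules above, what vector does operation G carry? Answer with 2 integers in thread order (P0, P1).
root op C, invoked 4: fresh clock plus P1's own tick → (0, 1)
root op A, invoked 1: fresh clock plus P0's own tick → (1, 0)
merge at D (invoked 6): VC(C)=(0, 1), own-thread bump on P1 → (0, 2)
merge at E (invoked 8): VC(D)=(0, 2), own-thread bump on P1 → (0, 3)
merge at B (invoked 3): VC(A)=(1, 0), VC(C)=(0, 1), own-thread bump on P0 → (2, 1)
merge at F (invoked 11): VC(D)=(0, 2), VC(E)=(0, 3), own-thread bump on P1 → (0, 4)
merge at G (invoked 13): VC(B)=(2, 1), own-thread bump on P0 → (3, 1)
merge at H (invoked 14): VC(F)=(0, 4), own-thread bump on P1 → (0, 5)
merge at J (invoked 19): VC(G)=(3, 1), own-thread bump on P0 → (4, 1)
merge at I (invoked 16): VC(E)=(0, 3), VC(H)=(0, 5), own-thread bump on P1 → (0, 6)
target: VC(G) = (3, 1)

(3, 1)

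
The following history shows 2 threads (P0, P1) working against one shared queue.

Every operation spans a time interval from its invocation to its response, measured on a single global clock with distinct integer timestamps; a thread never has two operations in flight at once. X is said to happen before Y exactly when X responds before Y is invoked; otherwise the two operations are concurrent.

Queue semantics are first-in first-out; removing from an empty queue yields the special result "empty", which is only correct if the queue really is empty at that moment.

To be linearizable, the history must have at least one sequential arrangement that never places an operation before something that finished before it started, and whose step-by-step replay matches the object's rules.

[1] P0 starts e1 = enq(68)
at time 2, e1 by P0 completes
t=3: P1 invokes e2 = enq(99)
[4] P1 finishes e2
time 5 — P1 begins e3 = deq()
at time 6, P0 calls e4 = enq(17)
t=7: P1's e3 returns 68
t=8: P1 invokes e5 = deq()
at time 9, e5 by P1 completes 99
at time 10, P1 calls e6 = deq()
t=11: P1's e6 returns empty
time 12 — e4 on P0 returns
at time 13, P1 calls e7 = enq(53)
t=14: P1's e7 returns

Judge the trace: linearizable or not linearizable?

linearizable

a witness: e1, e2, e3, e5, e6, e4, e7
1. e1 enq(68), leaving queue <68>
2. e2 enq(99), leaving queue <68,99>
3. e3 deq() → 68, leaving queue <99>
4. e5 deq() → 99, leaving queue <>
5. e6 deq() → empty, leaving queue <>
6. e4 enq(17), leaving queue <17>
7. e7 enq(53), leaving queue <17,53>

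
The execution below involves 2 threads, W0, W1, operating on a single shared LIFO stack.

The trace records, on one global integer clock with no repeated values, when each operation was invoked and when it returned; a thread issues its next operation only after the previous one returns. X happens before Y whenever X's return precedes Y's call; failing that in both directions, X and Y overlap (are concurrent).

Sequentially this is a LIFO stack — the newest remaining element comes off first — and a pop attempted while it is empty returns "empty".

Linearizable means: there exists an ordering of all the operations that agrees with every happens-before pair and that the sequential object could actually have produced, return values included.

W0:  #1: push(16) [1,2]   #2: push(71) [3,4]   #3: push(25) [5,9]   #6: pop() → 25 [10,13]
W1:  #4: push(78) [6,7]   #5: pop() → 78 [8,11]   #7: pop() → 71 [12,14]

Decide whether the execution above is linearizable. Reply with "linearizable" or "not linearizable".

linearizable

one valid linearization: #1, #2, #3, #4, #5, #6, #7
after step 1 (#1 push(16)): stack <16>
after step 2 (#2 push(71)): stack <16,71>
after step 3 (#3 push(25)): stack <16,71,25>
after step 4 (#4 push(78)): stack <16,71,25,78>
after step 5 (#5 pop() → 78): stack <16,71,25>
after step 6 (#6 pop() → 25): stack <16,71>
after step 7 (#7 pop() → 71): stack <16>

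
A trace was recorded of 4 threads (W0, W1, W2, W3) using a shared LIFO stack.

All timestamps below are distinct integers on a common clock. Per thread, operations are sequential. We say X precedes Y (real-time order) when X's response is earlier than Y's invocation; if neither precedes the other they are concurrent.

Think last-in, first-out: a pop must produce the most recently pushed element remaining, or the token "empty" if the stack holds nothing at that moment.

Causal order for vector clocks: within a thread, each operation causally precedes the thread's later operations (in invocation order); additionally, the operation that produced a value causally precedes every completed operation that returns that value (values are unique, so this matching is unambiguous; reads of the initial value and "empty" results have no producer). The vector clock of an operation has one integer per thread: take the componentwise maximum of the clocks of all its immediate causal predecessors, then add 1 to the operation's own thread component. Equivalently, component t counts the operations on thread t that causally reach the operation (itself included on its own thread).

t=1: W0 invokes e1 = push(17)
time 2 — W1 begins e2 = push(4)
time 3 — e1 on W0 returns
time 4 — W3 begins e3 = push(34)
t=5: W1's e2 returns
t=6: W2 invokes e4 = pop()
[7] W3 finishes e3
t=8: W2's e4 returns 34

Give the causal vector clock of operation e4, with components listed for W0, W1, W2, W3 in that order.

(0, 0, 1, 1)

no predecessors for e3 (invoked 4): W3 increments from zero → (0, 0, 0, 1)
no predecessors for e2 (invoked 2): W1 increments from zero → (0, 1, 0, 0)
no predecessors for e1 (invoked 1): W0 increments from zero → (1, 0, 0, 0)
from VC(e3)=(0, 0, 0, 1), e4 (invoked 6) maxes components and bumps W2 → (0, 0, 1, 1)
target: VC(e4) = (0, 0, 1, 1)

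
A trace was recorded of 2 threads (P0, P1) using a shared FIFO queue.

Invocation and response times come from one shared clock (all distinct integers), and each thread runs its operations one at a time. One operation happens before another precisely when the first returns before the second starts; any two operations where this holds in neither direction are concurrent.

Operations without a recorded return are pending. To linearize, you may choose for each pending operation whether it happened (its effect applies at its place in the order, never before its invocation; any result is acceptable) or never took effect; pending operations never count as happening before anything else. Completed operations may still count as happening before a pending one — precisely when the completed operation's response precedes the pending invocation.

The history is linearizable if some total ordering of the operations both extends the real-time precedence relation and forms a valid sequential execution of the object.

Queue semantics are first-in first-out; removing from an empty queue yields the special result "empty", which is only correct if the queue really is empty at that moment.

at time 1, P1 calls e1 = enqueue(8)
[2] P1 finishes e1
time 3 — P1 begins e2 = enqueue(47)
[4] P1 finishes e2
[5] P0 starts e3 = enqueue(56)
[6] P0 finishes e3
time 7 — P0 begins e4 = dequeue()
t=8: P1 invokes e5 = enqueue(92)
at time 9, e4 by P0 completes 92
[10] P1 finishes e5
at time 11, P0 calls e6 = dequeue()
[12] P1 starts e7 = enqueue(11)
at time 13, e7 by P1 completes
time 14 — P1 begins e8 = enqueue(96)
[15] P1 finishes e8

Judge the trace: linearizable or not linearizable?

the violation lands at event 9, e4's response at time 9: events 1..8 linearize, events 1..9 do not
one real-time candidate order over the 4 completed operations — the FIFO queue replay rejects it
no escape via the 1 pending operation (e5): every completion choice fails
for example e1, e2, e3, e4 (pending dropped) fails at step 4: e4 dequeue() → 92 is not legal there

not linearizable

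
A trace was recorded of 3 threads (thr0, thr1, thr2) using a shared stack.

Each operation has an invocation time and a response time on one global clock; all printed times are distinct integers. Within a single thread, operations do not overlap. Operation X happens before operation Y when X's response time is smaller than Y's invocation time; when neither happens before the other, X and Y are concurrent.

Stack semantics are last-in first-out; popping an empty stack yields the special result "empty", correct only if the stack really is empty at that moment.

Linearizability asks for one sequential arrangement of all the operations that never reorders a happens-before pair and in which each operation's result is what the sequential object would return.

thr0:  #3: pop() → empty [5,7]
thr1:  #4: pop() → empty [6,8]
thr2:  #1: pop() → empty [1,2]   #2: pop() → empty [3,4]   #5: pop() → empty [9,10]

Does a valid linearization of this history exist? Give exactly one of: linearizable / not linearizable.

a witness: #1, #2, #3, #4, #5
after step 1 (#1 pop() → empty): stack <>
after step 2 (#2 pop() → empty): stack <>
after step 3 (#3 pop() → empty): stack <>
after step 4 (#4 pop() → empty): stack <>
after step 5 (#5 pop() → empty): stack <>

linearizable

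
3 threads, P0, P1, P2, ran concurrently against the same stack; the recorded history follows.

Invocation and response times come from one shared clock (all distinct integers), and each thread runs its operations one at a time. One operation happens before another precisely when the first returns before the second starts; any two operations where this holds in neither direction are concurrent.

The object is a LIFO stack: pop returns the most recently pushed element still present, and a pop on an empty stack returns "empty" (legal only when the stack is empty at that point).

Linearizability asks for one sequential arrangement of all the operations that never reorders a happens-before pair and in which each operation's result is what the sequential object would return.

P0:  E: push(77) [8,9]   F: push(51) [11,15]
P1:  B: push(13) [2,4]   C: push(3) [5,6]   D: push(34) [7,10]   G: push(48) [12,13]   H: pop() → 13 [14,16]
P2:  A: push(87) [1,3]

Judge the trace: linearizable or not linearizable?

already the first 16 events (up to H's response at time 16) admit no linearization; the first 15 still do
every one of the 12 real-time-consistent orders over 8 completed stack ops fails the sequential spec
e.g. A, B, C, D, E, F, G, H: illegal at step 8, since H pop() → 13 cannot apply there
e.g. A, B, C, D, E, G, F, H: illegal at step 8, since H pop() → 13 cannot apply there

not linearizable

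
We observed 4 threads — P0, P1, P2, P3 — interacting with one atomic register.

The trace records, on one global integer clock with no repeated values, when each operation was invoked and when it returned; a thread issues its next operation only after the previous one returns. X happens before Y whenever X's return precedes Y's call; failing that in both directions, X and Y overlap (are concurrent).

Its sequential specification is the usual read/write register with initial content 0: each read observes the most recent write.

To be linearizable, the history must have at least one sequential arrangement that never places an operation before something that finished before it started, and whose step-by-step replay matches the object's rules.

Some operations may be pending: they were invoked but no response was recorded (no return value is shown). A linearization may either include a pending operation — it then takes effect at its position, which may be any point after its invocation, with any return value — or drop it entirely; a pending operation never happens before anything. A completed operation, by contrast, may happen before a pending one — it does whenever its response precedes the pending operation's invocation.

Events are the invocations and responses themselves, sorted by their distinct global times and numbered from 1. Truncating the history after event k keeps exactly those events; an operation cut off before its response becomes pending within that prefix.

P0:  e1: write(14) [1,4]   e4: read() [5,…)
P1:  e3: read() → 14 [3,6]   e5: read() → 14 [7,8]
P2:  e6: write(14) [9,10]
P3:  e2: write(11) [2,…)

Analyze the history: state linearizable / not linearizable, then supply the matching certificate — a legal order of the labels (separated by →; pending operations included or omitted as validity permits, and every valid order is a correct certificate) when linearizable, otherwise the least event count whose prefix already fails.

1. e1 write(14), leaving value 14
2. e3 read() → 14, leaving value 14
3. e4 read() (pending, included), leaving value 14
4. e5 read() → 14, leaving value 14
5. e2 write(11) (pending, included), leaving value 11
6. e6 write(14), leaving value 14

linearizable — witness: e1 → e3 → e4 → e5 → e2 → e6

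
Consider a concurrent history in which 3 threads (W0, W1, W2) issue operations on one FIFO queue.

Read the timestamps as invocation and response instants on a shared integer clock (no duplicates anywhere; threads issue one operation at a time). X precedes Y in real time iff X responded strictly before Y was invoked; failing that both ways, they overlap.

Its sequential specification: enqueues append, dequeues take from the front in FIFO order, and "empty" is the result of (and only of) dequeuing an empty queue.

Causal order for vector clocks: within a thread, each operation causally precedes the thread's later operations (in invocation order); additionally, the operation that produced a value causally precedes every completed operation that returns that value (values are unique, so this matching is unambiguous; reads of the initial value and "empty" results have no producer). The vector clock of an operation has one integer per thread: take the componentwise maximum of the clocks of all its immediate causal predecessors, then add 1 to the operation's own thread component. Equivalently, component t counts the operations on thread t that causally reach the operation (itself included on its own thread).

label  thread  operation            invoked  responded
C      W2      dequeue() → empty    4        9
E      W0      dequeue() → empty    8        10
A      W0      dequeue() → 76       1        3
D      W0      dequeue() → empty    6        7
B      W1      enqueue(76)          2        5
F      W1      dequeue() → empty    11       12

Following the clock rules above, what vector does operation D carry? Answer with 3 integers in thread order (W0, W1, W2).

(2, 1, 0)

C, invoked 4, has no incoming edges; only W2's bump applies → (0, 0, 1)
B, invoked 2, has no incoming edges; only W1's bump applies → (0, 1, 0)
F (invocation 11): componentwise max over VC(B)=(0, 1, 0), +1 at W1, giving (0, 2, 0)
A (invocation 1): componentwise max over VC(B)=(0, 1, 0), +1 at W0, giving (1, 1, 0)
D (invocation 6): componentwise max over VC(A)=(1, 1, 0), +1 at W0, giving (2, 1, 0)
E (invocation 8): componentwise max over VC(D)=(2, 1, 0), +1 at W0, giving (3, 1, 0)
target: VC(D) = (2, 1, 0)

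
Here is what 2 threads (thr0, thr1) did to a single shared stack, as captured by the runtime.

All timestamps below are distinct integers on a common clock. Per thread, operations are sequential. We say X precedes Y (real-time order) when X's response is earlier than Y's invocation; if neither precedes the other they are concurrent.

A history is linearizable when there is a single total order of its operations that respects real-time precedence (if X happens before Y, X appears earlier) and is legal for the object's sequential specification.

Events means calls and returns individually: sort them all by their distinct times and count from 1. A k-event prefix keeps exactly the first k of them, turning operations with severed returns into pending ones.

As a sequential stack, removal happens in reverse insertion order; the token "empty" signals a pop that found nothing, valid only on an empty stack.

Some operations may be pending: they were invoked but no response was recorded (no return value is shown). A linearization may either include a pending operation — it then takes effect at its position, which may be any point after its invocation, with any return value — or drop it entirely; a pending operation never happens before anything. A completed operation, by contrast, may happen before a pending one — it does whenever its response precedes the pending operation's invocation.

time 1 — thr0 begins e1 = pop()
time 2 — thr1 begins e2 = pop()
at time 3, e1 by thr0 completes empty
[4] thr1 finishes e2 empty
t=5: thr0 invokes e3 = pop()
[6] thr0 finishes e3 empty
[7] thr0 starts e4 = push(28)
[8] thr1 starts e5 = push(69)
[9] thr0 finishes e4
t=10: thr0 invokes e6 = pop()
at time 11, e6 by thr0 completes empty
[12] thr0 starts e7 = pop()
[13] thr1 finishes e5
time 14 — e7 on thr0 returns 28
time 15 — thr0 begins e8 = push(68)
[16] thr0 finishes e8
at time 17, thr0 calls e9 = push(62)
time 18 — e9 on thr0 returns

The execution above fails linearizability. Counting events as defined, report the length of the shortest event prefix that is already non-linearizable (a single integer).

one valid order for events 1..10 is e1, e2, e3, e4:
after step 1 (e1 pop() → empty): stack <>
after step 2 (e2 pop() → empty): stack <>
after step 3 (e3 pop() → empty): stack <>
after step 4 (e4 push(28)): stack <28>
once event 11 joins (e6's response, time 11), exhaustive search finds no witness
every completion of the 1 pending operation (e5) was checked; none linearizes
one such order, e1, e2, e3, e4, e6 (pending dropped), breaks at step 5 where e6 pop() → empty is illegal
one such order, e2, e1, e3, e4, e6 (pending dropped), breaks at step 5 where e6 pop() → empty is illegal

11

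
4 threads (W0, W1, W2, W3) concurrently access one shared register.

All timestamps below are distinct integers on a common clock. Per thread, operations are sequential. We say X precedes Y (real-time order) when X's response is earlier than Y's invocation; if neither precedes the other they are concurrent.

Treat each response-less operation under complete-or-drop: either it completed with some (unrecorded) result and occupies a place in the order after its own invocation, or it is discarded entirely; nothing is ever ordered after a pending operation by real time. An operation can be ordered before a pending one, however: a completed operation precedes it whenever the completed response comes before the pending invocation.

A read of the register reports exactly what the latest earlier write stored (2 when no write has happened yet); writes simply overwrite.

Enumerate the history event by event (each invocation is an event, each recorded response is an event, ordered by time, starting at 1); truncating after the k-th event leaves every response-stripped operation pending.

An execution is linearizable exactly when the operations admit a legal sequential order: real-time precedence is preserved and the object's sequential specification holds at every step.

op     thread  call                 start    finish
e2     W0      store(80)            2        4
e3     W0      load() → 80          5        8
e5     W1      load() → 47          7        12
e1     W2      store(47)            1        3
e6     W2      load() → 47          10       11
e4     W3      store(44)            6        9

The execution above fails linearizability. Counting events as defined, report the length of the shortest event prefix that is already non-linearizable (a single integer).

11

events 1..10 are linearizable; a witness order is e1, e2, e3, e4:
1. e1 store(47), leaving value 47
2. e2 store(80), leaving value 80
3. e3 load() → 80, leaving value 80
4. e4 store(44), leaving value 44
adding event 11 (e6 responds at 11) leaves no legal real-time order
completion choices over the 1 pending operation (e5) were checked; none helps
e.g. e1, e2, e3, e4, e6 (pending dropped): illegal at step 5, since e6 load() → 47 cannot apply there
e.g. e1, e2, e4, e3, e6 (pending dropped): illegal at step 4, since e3 load() → 80 cannot apply there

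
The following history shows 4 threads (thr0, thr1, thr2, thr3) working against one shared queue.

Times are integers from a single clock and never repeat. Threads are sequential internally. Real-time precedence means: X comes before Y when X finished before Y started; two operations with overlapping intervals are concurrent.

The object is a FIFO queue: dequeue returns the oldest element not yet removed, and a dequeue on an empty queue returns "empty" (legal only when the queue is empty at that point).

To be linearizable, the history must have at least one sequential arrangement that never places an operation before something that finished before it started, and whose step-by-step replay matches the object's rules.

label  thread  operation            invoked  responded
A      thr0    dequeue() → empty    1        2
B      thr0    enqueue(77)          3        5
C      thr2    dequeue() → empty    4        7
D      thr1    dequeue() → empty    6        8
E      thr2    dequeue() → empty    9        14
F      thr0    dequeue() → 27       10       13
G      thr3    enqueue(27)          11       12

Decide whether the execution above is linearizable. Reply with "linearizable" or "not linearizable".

not linearizable

events 1..7 are fine; event 8 — the response of D at time 8 — makes the prefix non-linearizable
3 orders of the 4 completed queue ops respect real time; none is legal
for example A, B, C, D fails at step 3: C dequeue() → empty is not legal there
for example A, B, D, C fails at step 3: D dequeue() → empty is not legal there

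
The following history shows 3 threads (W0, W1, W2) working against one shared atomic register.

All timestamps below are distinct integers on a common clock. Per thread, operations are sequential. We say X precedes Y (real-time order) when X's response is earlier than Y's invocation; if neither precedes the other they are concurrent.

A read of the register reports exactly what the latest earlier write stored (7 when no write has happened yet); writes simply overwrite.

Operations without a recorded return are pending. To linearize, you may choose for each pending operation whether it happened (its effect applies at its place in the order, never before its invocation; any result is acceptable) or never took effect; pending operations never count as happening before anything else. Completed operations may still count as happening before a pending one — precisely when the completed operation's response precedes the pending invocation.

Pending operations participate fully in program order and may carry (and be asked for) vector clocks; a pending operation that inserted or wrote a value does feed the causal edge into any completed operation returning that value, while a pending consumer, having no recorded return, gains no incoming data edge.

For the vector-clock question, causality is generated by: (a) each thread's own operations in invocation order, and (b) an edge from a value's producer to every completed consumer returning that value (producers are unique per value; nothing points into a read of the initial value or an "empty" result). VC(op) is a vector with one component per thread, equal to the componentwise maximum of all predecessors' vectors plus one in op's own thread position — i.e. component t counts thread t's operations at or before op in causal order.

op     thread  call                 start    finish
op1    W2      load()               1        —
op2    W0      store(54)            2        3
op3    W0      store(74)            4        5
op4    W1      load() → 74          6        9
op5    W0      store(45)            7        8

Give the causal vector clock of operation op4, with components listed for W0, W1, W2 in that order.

no predecessors for op1 (invoked 1): W2 increments from zero → (0, 0, 1)
no predecessors for op2 (invoked 2): W0 increments from zero → (1, 0, 0)
invoked at 4, op3 merges VC(op2)=(1, 0, 0) and bumps W0's slot → (2, 0, 0)
invoked at 6, op4 merges VC(op3)=(2, 0, 0) and bumps W1's slot → (2, 1, 0)
invoked at 7, op5 merges VC(op3)=(2, 0, 0) and bumps W0's slot → (3, 0, 0)
target: VC(op4) = (2, 1, 0)

(2, 1, 0)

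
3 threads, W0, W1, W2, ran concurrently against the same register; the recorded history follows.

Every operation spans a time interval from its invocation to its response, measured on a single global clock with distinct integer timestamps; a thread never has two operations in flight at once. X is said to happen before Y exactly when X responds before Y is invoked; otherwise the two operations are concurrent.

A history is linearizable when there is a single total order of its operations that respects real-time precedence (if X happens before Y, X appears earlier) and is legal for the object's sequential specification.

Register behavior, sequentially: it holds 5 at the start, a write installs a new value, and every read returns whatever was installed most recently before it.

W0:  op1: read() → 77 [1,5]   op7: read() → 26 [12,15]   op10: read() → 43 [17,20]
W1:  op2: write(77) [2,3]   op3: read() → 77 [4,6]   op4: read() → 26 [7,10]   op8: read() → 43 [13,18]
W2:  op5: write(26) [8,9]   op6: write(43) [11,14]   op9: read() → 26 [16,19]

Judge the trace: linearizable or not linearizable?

the violation lands at event 19, op9's response at time 19: events 1..18 linearize, events 1..19 do not
48 orders of the 9 completed register ops respect real time; none is legal
including or dropping the 1 pending operation (op10) in any combination fails
one such order, op1, op2, op3, op4, op5, op6, op7, op8, op9 (pending dropped), breaks at step 1 where op1 read() → 77 is illegal
one such order, op1, op2, op3, op4, op5, op6, op7, op9, op8 (pending dropped), breaks at step 1 where op1 read() → 77 is illegal

not linearizable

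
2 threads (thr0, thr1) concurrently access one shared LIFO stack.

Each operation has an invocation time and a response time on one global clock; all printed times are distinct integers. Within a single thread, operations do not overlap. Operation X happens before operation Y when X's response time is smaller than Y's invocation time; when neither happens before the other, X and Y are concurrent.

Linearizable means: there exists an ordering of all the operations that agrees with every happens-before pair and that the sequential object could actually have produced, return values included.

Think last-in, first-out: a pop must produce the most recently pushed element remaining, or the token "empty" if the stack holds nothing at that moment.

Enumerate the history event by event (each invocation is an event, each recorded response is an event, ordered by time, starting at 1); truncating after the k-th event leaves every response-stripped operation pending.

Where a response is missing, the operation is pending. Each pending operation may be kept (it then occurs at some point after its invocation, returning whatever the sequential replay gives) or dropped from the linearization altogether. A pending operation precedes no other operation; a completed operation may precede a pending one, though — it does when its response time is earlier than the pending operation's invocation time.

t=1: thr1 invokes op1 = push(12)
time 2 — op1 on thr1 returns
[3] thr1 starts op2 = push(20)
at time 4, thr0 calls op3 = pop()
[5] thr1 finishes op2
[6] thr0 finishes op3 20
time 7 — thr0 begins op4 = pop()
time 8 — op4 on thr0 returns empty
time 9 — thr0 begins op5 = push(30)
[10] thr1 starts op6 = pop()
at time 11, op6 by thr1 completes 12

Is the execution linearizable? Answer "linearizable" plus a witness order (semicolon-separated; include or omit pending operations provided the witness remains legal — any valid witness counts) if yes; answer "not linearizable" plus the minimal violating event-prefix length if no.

through event 7 a valid linearization exists; event 8 (op4 responding at time 8) ends that
every one of the 2 real-time-consistent orders over 4 completed LIFO stack ops fails the sequential spec
e.g. op1, op2, op3, op4: illegal at step 4, since op4 pop() → empty cannot apply there
e.g. op1, op3, op2, op4: illegal at step 2, since op3 pop() → 20 cannot apply there

not linearizable — minimal violating prefix: 8 events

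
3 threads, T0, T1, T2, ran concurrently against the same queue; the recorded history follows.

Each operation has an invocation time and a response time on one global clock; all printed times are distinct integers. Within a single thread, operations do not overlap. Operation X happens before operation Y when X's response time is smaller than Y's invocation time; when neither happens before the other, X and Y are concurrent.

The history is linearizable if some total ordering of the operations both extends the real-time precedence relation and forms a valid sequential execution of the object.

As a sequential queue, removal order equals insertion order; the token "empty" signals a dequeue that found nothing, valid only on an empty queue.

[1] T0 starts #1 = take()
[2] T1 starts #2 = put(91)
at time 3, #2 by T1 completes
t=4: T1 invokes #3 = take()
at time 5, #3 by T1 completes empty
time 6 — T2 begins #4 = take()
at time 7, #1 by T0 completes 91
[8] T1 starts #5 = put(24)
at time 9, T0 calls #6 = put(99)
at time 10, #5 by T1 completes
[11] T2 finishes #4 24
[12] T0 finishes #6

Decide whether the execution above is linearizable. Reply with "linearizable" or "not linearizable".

witness order: #2, #1, #3, #5, #4, #6
step 1: #2 put(91) — queue <91>
step 2: #1 take() → 91 — queue <>
step 3: #3 take() → empty — queue <>
step 4: #5 put(24) — queue <24>
step 5: #4 take() → 24 — queue <>
step 6: #6 put(99) — queue <99>

linearizable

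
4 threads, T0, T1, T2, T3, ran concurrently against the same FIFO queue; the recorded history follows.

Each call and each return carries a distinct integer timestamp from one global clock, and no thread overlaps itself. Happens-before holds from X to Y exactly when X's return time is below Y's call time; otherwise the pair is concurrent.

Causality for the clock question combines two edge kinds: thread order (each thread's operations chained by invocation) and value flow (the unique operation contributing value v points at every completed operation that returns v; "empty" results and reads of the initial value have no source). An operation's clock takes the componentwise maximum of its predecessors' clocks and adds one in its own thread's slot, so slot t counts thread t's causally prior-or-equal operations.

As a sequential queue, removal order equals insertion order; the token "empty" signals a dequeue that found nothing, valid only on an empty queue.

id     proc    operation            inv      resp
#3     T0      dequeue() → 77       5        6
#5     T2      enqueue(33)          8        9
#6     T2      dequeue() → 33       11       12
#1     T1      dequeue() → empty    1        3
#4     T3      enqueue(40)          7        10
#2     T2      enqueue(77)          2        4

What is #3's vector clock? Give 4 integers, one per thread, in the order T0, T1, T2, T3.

VC(#4, invoked at 7): no causal predecessors; +1 on T3 → (0, 0, 0, 1)
VC(#2, invoked at 2): no causal predecessors; +1 on T2 → (0, 0, 1, 0)
VC(#1, invoked at 1): no causal predecessors; +1 on T1 → (0, 1, 0, 0)
#5, invoked 8, takes VC(#2)=(0, 0, 1, 0) under max, adds 1 for T2 → (0, 0, 2, 0)
#3, invoked 5, takes VC(#2)=(0, 0, 1, 0) under max, adds 1 for T0 → (1, 0, 1, 0)
#6, invoked 11, takes VC(#5)=(0, 0, 2, 0) under max, adds 1 for T2 → (0, 0, 3, 0)
target: VC(#3) = (1, 0, 1, 0)

(1, 0, 1, 0)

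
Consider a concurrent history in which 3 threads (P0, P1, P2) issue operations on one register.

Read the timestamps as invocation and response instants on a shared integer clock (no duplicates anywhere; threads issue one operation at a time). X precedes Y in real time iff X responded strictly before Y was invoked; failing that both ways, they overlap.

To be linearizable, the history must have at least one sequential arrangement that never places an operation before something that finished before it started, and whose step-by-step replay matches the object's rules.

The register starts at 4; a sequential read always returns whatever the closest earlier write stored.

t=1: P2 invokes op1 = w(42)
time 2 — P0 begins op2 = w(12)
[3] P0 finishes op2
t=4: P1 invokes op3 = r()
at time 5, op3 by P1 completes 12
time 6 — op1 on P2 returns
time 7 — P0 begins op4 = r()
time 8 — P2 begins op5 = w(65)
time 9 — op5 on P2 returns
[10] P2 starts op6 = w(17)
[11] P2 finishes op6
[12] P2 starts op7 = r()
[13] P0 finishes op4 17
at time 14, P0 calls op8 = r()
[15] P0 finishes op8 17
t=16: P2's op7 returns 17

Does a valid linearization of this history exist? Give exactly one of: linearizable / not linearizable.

linearizable

a witness: op1, op2, op3, op5, op6, op4, op7, op8
1. op1 w(42), leaving value 42
2. op2 w(12), leaving value 12
3. op3 r() → 12, leaving value 12
4. op5 w(65), leaving value 65
5. op6 w(17), leaving value 17
6. op4 r() → 17, leaving value 17
7. op7 r() → 17, leaving value 17
8. op8 r() → 17, leaving value 17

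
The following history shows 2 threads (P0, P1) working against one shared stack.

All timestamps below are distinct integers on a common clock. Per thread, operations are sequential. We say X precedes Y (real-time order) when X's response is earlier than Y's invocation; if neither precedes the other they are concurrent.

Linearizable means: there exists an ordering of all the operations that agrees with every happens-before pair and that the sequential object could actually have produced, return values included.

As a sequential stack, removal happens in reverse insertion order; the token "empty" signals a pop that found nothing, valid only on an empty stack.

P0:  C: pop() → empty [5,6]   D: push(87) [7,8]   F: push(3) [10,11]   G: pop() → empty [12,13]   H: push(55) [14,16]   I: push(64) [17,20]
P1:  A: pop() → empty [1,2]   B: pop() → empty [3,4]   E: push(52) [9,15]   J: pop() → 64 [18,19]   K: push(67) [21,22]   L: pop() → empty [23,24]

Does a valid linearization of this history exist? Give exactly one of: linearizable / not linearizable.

not linearizable

prefix check: 1..12 passes, 1..13 fails once G's time-13 response joins
the sole real-time-consistent order of 6 completed operations fails the stack replay
including or dropping the 1 pending operation (E) in any combination fails
sample order A, B, C, D, F, G (pending dropped) stalls at step 6 — G pop() → empty has no legal effect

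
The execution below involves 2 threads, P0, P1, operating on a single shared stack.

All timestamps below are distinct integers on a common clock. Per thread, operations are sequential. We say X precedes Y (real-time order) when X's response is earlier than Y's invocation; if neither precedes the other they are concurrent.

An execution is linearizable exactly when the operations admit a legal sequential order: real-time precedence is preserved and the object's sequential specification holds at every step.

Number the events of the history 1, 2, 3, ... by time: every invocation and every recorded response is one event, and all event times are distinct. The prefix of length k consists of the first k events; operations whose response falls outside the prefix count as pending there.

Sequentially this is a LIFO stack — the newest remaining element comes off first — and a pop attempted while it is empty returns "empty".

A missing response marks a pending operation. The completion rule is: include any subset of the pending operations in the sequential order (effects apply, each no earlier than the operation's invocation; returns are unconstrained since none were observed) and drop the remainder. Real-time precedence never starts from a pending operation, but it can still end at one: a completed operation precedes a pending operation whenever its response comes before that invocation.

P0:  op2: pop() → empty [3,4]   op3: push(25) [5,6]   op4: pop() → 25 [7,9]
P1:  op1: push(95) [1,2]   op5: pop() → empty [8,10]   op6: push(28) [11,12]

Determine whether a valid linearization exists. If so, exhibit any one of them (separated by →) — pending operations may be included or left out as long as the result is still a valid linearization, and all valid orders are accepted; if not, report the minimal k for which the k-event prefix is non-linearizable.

events 1..3 are fine; event 4 — the response of op2 at time 4 — makes the prefix non-linearizable
the completed operations (2 total) allow one real-time order; the stack replay rejects it
sample order op1, op2 stalls at step 2 — op2 pop() → empty has no legal effect

not linearizable — minimal violating prefix: 4 events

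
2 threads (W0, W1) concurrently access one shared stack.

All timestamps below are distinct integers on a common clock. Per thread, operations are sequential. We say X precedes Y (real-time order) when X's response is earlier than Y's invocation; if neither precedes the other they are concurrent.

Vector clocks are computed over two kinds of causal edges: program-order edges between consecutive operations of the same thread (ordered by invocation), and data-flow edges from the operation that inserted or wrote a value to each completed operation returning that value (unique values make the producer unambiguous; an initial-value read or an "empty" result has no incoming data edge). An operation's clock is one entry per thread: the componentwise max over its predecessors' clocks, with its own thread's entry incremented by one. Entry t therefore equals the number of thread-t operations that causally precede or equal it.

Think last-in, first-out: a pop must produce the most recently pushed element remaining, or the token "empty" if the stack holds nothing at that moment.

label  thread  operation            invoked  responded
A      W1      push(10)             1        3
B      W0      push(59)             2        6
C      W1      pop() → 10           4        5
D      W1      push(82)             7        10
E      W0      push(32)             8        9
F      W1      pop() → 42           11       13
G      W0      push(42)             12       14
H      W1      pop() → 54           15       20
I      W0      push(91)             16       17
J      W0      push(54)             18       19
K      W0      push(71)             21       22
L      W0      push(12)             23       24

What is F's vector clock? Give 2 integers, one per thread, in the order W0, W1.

(3, 4)

no predecessors for A (invoked 1): W1 increments from zero → (0, 1)
no predecessors for B (invoked 2): W0 increments from zero → (1, 0)
C (invocation 4): componentwise max over VC(A)=(0, 1), +1 at W1, giving (0, 2)
E (invocation 8): componentwise max over VC(B)=(1, 0), +1 at W0, giving (2, 0)
D (invocation 7): componentwise max over VC(C)=(0, 2), +1 at W1, giving (0, 3)
G (invocation 12): componentwise max over VC(E)=(2, 0), +1 at W0, giving (3, 0)
I (invocation 16): componentwise max over VC(G)=(3, 0), +1 at W0, giving (4, 0)
J (invocation 18): componentwise max over VC(I)=(4, 0), +1 at W0, giving (5, 0)
K (invocation 21): componentwise max over VC(J)=(5, 0), +1 at W0, giving (6, 0)
F (invocation 11): componentwise max over VC(D)=(0, 3), VC(G)=(3, 0), +1 at W1, giving (3, 4)
L (invocation 23): componentwise max over VC(K)=(6, 0), +1 at W0, giving (7, 0)
H (invocation 15): componentwise max over VC(F)=(3, 4), VC(J)=(5, 0), +1 at W1, giving (5, 5)
target: VC(F) = (3, 4)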